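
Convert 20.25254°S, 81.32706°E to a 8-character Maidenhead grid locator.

NG09pr99

Offset from 180°W / 90°S: lon 261.32706°, lat 69.74746°.
Field (20°×10°, letters A–R): 261.32706/20 → 13 → N, 69.74746/10 → 6 → G; chars NG.
Square (2°×1°, digits 0–9): 1.32706/2 → 0, 9.74746/1 → 9; chars 09.
Subsquare (5′×2.5′, letters a–x): 1.32706/0.0833333 → 15 → p, 0.74746/0.0416667 → 17 → r; chars pr.
Extended square (30″×15″, digits 0–9): 0.07706/0.00833333 → 9, 0.03913/0.00416667 → 9; chars 99.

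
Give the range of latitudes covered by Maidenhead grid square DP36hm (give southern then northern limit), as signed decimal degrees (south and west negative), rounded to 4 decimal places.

66.5000, 66.5417

Field D=3, P=15: +3·20° lon, +15·10° lat → SW at lon -120°, lat 60°.
Square 3, 6: +3·2° lon, +6·1° lat → SW at lon -114°, lat 66°.
Subsquare h=7, m=12: +7·0.0833333° lon, +12·0.0416667° lat → SW at lon -113.417°, lat 66.5°.
Cell spans 0.0833333° lon × 0.0416667° lat.
south 66.5000, north 66.5417.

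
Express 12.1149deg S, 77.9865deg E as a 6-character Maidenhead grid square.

Offset from 180°W / 90°S: lon 257.9865°, lat 77.8851°.
Field: lon ⌊257.9865/20⌋ = 12 → M; lat ⌊77.8851/10⌋ = 7 → H.
Square: lon ⌊17.9865/2⌋ = 8; lat ⌊7.8851/1⌋ = 7.
Subsquare: lon ⌊1.9865/0.0833333⌋ = 23 → x; lat ⌊0.8851/0.0416667⌋ = 21 → v.

MH87xv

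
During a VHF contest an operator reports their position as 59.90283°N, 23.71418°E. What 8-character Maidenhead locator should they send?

Offset from 180°W / 90°S: lon 203.71418°, lat 149.90283°.
Field: lon ⌊203.71418/20⌋ = 10 → K; lat ⌊149.90283/10⌋ = 14 → O.
Square: lon ⌊3.71418/2⌋ = 1; lat ⌊9.90283/1⌋ = 9.
Subsquare: lon ⌊1.71418/0.0833333⌋ = 20 → u; lat ⌊0.90283/0.0416667⌋ = 21 → v.
Extended square: lon ⌊0.04751/0.00833333⌋ = 5; lat ⌊0.02783/0.00416667⌋ = 6.

KO19uv56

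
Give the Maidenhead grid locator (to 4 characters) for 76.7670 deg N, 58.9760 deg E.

Add 180° to longitude and 90° to latitude: 238.98, 166.77.
Field: lon ⌊238.98/20⌋ = 11 → L; lat ⌊166.77/10⌋ = 16 → Q.
Square: lon ⌊18.98/2⌋ = 9; lat ⌊6.77/1⌋ = 6.

LQ96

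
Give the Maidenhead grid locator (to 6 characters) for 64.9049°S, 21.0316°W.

HC95lc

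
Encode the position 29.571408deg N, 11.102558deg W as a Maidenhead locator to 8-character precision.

IL49kn77

Shift to the Maidenhead origin (180°W, 90°S): lon 168.89744, lat 119.57141.
Field (20°×10°, letters A–R): 168.89744/20 → 8 → I, 119.57141/10 → 11 → L; chars IL.
Square (2°×1°, digits 0–9): 8.89744/2 → 4, 9.57141/1 → 9; chars 49.
Subsquare (5′×2.5′, letters a–x): 0.89744/0.0833333 → 10 → k, 0.57141/0.0416667 → 13 → n; chars kn.
Extended square (30″×15″, digits 0–9): 0.06411/0.00833333 → 7, 0.02974/0.00416667 → 7; chars 77.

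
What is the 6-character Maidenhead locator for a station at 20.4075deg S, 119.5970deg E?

OG99to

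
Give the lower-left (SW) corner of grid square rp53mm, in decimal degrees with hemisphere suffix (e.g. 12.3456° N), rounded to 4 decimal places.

63.5000° N, 171.0000° E

Field R=17, P=15: +17·20° lon, +15·10° lat → SW at lon 160°, lat 60°.
Square 5, 3: +5·2° lon, +3·1° lat → SW at lon 170°, lat 63°.
Subsquare m=12, m=12: +12·0.0833333° lon, +12·0.0416667° lat → SW at lon 171°, lat 63.5°.
latitude 63.5000° N, longitude 171.0000° E.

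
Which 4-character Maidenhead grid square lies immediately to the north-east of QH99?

Longitude square 9; +1 → 10, wraps to 0, carry into field.
Longitude field Q = 16; +1 → 17 = R.
Latitude square 9; +1 → 10, wraps to 0, carry into field.
Latitude field H = 7; +1 → 8 = I.

RI00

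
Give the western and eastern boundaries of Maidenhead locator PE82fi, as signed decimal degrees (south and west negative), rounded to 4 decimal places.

136.4167, 136.5000

Field P=15, E=4: +15·20° lon, +4·10° lat → SW at lon 120°, lat -50°.
Square 8, 2: +8·2° lon, +2·1° lat → SW at lon 136°, lat -48°.
Subsquare f=5, i=8: +5·0.0833333° lon, +8·0.0416667° lat → SW at lon 136.417°, lat -47.6667°.
Cell spans 0.0833333° lon × 0.0416667° lat.
west 136.4167, east 136.5000.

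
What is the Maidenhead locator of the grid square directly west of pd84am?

PD74xm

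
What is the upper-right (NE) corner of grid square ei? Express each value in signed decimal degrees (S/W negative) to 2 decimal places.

Field E=4, I=8: +4·20° lon, +8·10° lat → SW at lon -100°, lat -10°.
Cell spans 20° lon × 10° lat. NE corner is SW corner plus one full cell.
latitude 0.00, longitude -80.00.

0.00, -80.00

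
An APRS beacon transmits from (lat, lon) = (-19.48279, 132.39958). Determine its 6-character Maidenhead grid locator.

PH60em

Offset from 180°W / 90°S: lon 312.3996°, lat 70.5172°.
Field: lon ⌊312.3996/20⌋ = 15 → P; lat ⌊70.5172/10⌋ = 7 → H.
Square: lon ⌊12.3996/2⌋ = 6; lat ⌊0.5172/1⌋ = 0.
Subsquare: lon ⌊0.3996/0.0833333⌋ = 4 → e; lat ⌊0.5172/0.0416667⌋ = 12 → m.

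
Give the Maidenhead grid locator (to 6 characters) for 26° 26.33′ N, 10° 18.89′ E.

JL56dk

Add 180° to longitude and 90° to latitude: 190.3148, 116.4388.
Field: lon ⌊190.3148/20⌋ = 9 → J; lat ⌊116.4388/10⌋ = 11 → L.
Square: lon ⌊10.3148/2⌋ = 5; lat ⌊6.4388/1⌋ = 6.
Subsquare: lon ⌊0.3148/0.0833333⌋ = 3 → d; lat ⌊0.4388/0.0416667⌋ = 10 → k.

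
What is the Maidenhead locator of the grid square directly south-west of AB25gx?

Longitude subsquare g = 6; −1 → 5 = f.
Latitude subsquare x = 23; −1 → 22 = w.

AB25fw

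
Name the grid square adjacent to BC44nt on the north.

Latitude subsquare t = 19; +1 → 20 = u.
The longitude characters are unchanged.

BC44nu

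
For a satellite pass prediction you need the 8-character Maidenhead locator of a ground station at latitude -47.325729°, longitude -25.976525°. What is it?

HE72aq21

Offset from 180°W / 90°S: lon 154.02347°, lat 42.67427°.
Field: lon ⌊154.02347/20⌋ = 7 → H; lat ⌊42.67427/10⌋ = 4 → E.
Square: lon ⌊14.02347/2⌋ = 7; lat ⌊2.67427/1⌋ = 2.
Subsquare: lon ⌊0.02347/0.0833333⌋ = 0 → a; lat ⌊0.67427/0.0416667⌋ = 16 → q.
Extended square: lon ⌊0.02347/0.00833333⌋ = 2; lat ⌊0.00760/0.00416667⌋ = 1.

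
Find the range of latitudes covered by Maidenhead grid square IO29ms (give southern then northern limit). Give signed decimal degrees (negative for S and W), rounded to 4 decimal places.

Field I=8, O=14: +8·20° lon, +14·10° lat → SW at lon -20°, lat 50°.
Square 2, 9: +2·2° lon, +9·1° lat → SW at lon -16°, lat 59°.
Subsquare m=12, s=18: +12·0.0833333° lon, +18·0.0416667° lat → SW at lon -15°, lat 59.75°.
Cell spans 0.0833333° lon × 0.0416667° lat.
south 59.7500, north 59.7917.

59.7500, 59.7917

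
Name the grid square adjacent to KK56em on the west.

KK56dm

Longitude subsquare e = 4; −1 → 3 = d.
The latitude characters are unchanged.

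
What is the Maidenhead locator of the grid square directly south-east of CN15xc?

CN25ab

Longitude subsquare x = 23; +1 → 24, wraps to 0 = a, carry into square.
Longitude square 1; +1 → 2.
Latitude subsquare c = 2; −1 → 1 = b.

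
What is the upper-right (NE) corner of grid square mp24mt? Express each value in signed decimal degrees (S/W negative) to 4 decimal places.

64.8333, 65.0833

Field M=12, P=15: +12·20° lon, +15·10° lat → SW at lon 60°, lat 60°.
Square 2, 4: +2·2° lon, +4·1° lat → SW at lon 64°, lat 64°.
Subsquare m=12, t=19: +12·0.0833333° lon, +19·0.0416667° lat → SW at lon 65°, lat 64.7917°.
Cell spans 0.0833333° lon × 0.0416667° lat. NE corner is SW corner plus one full cell.
latitude 64.8333, longitude 65.0833.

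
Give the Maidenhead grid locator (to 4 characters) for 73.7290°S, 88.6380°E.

NB46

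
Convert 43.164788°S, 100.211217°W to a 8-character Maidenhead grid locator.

Offset from 180°W / 90°S: lon 79.78878°, lat 46.83521°.
Field: lon ⌊79.78878/20⌋ = 3 → D; lat ⌊46.83521/10⌋ = 4 → E.
Square: lon ⌊19.78878/2⌋ = 9; lat ⌊6.83521/1⌋ = 6.
Subsquare: lon ⌊1.78878/0.0833333⌋ = 21 → v; lat ⌊0.83521/0.0416667⌋ = 20 → u.
Extended square: lon ⌊0.03878/0.00833333⌋ = 4; lat ⌊0.00188/0.00416667⌋ = 0.

DE96vu40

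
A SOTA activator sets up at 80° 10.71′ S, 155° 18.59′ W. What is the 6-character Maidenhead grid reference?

BA29it

Add 180° to longitude and 90° to latitude: 24.6902, 9.8215.
Field: 24.6902/20 → 1 → B, 9.8215/10 → 0 → A; chars BA.
Square: 4.6902/2 → 2, 9.8215/1 → 9; chars 29.
Subsquare: 0.6902/0.0833333 → 8 → i, 0.8215/0.0416667 → 19 → t; chars it.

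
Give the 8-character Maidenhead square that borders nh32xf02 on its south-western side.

NH32wf91

Longitude extended square 0; −1 → -1, wraps to 9, carry into subsquare.
Longitude subsquare x = 23; −1 → 22 = w.
Latitude extended square 2; −1 → 1.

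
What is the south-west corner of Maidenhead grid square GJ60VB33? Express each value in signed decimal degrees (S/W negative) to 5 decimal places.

0.05417, -46.22500

Field G=6, J=9: +6·20° lon, +9·10° lat → SW at lon -60°, lat 0°.
Square 6, 0: +6·2° lon, +0·1° lat → SW at lon -48°, lat 0°.
Subsquare v=21, b=1: +21·0.0833333° lon, +1·0.0416667° lat → SW at lon -46.25°, lat 0.0416667°.
Extended square 3, 3: +3·0.00833333° lon, +3·0.00416667° lat → SW at lon -46.225°, lat 0.0541667°.
latitude 0.05417, longitude -46.22500.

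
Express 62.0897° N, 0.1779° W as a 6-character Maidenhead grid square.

Offset from 180°W / 90°S: lon 179.8221°, lat 152.0897°.
Field: 179.8221/20 → 8 → I, 152.0897/10 → 15 → P; chars IP.
Square: 19.8221/2 → 9, 2.0897/1 → 2; chars 92.
Subsquare: 1.8221/0.0833333 → 21 → v, 0.0897/0.0416667 → 2 → c; chars vc.

IP92vc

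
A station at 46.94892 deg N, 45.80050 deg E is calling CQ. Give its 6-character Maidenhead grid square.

Offset from 180°W / 90°S: lon 225.8005°, lat 136.9489°.
Field: lon ⌊225.8005/20⌋ = 11 → L; lat ⌊136.9489/10⌋ = 13 → N.
Square: lon ⌊5.8005/2⌋ = 2; lat ⌊6.9489/1⌋ = 6.
Subsquare: lon ⌊1.8005/0.0833333⌋ = 21 → v; lat ⌊0.9489/0.0416667⌋ = 22 → w.

LN26vw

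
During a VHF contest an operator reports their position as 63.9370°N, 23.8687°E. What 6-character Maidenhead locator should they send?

Shift to the Maidenhead origin (180°W, 90°S): lon 203.8687, lat 153.9370.
Field: lon ⌊203.8687/20⌋ = 10 → K; lat ⌊153.9370/10⌋ = 15 → P.
Square: lon ⌊3.8687/2⌋ = 1; lat ⌊3.9370/1⌋ = 3.
Subsquare: lon ⌊1.8687/0.0833333⌋ = 22 → w; lat ⌊0.9370/0.0416667⌋ = 22 → w.

KP13ww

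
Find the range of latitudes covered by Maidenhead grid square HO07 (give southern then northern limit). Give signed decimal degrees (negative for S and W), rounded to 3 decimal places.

57.000, 58.000

Field H=7, O=14: +7·20° lon, +14·10° lat → SW at lon -40°, lat 50°.
Square 0, 7: +0·2° lon, +7·1° lat → SW at lon -40°, lat 57°.
Cell spans 2° lon × 1° lat.
south 57.000, north 58.000.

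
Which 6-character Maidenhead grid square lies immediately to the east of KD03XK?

KD13ak

Longitude subsquare x = 23; +1 → 24, wraps to 0 = a, carry into square.
Longitude square 0; +1 → 1.
The latitude characters are unchanged.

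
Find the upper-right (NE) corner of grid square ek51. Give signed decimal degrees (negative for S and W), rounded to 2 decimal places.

12.00, -88.00

Field E=4, K=10: +4·20° lon, +10·10° lat → SW at lon -100°, lat 10°.
Square 5, 1: +5·2° lon, +1·1° lat → SW at lon -90°, lat 11°.
Cell spans 2° lon × 1° lat. NE corner is SW corner plus one full cell.
latitude 12.00, longitude -88.00.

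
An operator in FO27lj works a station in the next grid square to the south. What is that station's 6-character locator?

FO27li

Latitude subsquare j = 9; −1 → 8 = i.
The longitude characters are unchanged.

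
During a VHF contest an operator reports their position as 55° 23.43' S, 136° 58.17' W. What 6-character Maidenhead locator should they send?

Shift to the Maidenhead origin (180°W, 90°S): lon 43.0305, lat 34.6095.
Field: lon ⌊43.0305/20⌋ = 2 → C; lat ⌊34.6095/10⌋ = 3 → D.
Square: lon ⌊3.0305/2⌋ = 1; lat ⌊4.6095/1⌋ = 4.
Subsquare: lon ⌊1.0305/0.0833333⌋ = 12 → m; lat ⌊0.6095/0.0416667⌋ = 14 → o.

CD14mo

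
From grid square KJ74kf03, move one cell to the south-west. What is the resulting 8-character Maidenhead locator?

Longitude extended square 0; −1 → -1, wraps to 9, carry into subsquare.
Longitude subsquare k = 10; −1 → 9 = j.
Latitude extended square 3; −1 → 2.

KJ74jf92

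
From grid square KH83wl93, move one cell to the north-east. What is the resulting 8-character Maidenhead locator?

Longitude extended square 9; +1 → 10, wraps to 0, carry into subsquare.
Longitude subsquare w = 22; +1 → 23 = x.
Latitude extended square 3; +1 → 4.

KH83xl04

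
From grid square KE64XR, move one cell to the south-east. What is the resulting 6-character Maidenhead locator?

KE74aq

Longitude subsquare x = 23; +1 → 24, wraps to 0 = a, carry into square.
Longitude square 6; +1 → 7.
Latitude subsquare r = 17; −1 → 16 = q.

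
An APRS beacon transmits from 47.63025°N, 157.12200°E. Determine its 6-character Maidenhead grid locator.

QN87np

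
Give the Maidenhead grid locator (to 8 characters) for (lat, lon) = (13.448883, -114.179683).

Offset from 180°W / 90°S: lon 65.82032°, lat 103.44888°.
Field: lon ⌊65.82032/20⌋ = 3 → D; lat ⌊103.44888/10⌋ = 10 → K.
Square: lon ⌊5.82032/2⌋ = 2; lat ⌊3.44888/1⌋ = 3.
Subsquare: lon ⌊1.82032/0.0833333⌋ = 21 → v; lat ⌊0.44888/0.0416667⌋ = 10 → k.
Extended square: lon ⌊0.07032/0.00833333⌋ = 8; lat ⌊0.03222/0.00416667⌋ = 7.

DK23vk87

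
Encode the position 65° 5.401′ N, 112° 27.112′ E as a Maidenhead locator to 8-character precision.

Add 180° to longitude and 90° to latitude: 292.45187, 155.09002.
Field: 292.45187/20 → 14 → O, 155.09002/10 → 15 → P; chars OP.
Square: 12.45187/2 → 6, 5.09002/1 → 5; chars 65.
Subsquare: 0.45187/0.0833333 → 5 → f, 0.09002/0.0416667 → 2 → c; chars fc.
Extended square: 0.03520/0.00833333 → 4, 0.00668/0.00416667 → 1; chars 41.

OP65fc41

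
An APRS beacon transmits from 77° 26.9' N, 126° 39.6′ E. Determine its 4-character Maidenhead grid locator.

Offset from 180°W / 90°S: lon 306.66°, lat 167.45°.
Field (20°×10°, letters A–R): 306.66/20 → 15 → P, 167.45/10 → 16 → Q; chars PQ.
Square (2°×1°, digits 0–9): 6.66/2 → 3, 7.45/1 → 7; chars 37.

PQ37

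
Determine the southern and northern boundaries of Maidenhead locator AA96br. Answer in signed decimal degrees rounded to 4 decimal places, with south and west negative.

-83.2917, -83.2500

Field A=0, A=0: +0·20° lon, +0·10° lat → SW at lon -180°, lat -90°.
Square 9, 6: +9·2° lon, +6·1° lat → SW at lon -162°, lat -84°.
Subsquare b=1, r=17: +1·0.0833333° lon, +17·0.0416667° lat → SW at lon -161.917°, lat -83.2917°.
Cell spans 0.0833333° lon × 0.0416667° lat.
south -83.2917, north -83.2500.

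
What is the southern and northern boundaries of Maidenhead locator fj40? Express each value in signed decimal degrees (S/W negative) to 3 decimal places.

0.000, 1.000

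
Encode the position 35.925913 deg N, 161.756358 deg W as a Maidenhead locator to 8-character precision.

AM95cw92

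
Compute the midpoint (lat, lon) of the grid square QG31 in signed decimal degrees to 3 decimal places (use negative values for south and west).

Field Q=16, G=6: +16·20° lon, +6·10° lat → SW at lon 140°, lat -30°.
Square 3, 1: +3·2° lon, +1·1° lat → SW at lon 146°, lat -29°.
Cell spans 2° lon × 1° lat. Centre is SW corner plus half of each.
latitude -28.500, longitude 147.000.

-28.500, 147.000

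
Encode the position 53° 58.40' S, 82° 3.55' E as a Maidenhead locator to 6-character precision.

Add 180° to longitude and 90° to latitude: 262.0592, 36.0267.
Field: lon ⌊262.0592/20⌋ = 13 → N; lat ⌊36.0267/10⌋ = 3 → D.
Square: lon ⌊2.0592/2⌋ = 1; lat ⌊6.0267/1⌋ = 6.
Subsquare: lon ⌊0.0592/0.0833333⌋ = 0 → a; lat ⌊0.0267/0.0416667⌋ = 0 → a.

ND16aa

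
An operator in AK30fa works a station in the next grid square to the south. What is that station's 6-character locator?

AJ39fx

Latitude subsquare a = 0; −1 → -1, wraps to 23 = x, carry into square.
Latitude square 0; −1 → -1, wraps to 9, carry into field.
Latitude field K = 10; −1 → 9 = J.
The longitude characters are unchanged.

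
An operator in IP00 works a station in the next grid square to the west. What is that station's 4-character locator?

HP90

Longitude square 0; −1 → -1, wraps to 9, carry into field.
Longitude field I = 8; −1 → 7 = H.
The latitude characters are unchanged.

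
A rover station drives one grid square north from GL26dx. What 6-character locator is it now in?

GL27da

Latitude subsquare x = 23; +1 → 24, wraps to 0 = a, carry into square.
Latitude square 6; +1 → 7.
The longitude characters are unchanged.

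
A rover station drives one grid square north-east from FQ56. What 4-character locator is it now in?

FQ67

Longitude square 5; +1 → 6.
Latitude square 6; +1 → 7.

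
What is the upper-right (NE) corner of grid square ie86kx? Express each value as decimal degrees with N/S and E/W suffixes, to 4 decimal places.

43.0000° S, 3.0833° W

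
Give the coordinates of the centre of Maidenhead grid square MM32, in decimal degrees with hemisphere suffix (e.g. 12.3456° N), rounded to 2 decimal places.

32.50° N, 67.00° E

Field M=12, M=12: +12·20° lon, +12·10° lat → SW at lon 60°, lat 30°.
Square 3, 2: +3·2° lon, +2·1° lat → SW at lon 66°, lat 32°.
Cell spans 2° lon × 1° lat. Centre is SW corner plus half of each.
latitude 32.50° N, longitude 67.00° E.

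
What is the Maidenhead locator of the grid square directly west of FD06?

ED96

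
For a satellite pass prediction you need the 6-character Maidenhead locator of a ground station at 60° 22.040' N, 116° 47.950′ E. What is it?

Shift to the Maidenhead origin (180°W, 90°S): lon 296.7992, lat 150.3673.
Field: lon ⌊296.7992/20⌋ = 14 → O; lat ⌊150.3673/10⌋ = 15 → P.
Square: lon ⌊16.7992/2⌋ = 8; lat ⌊0.3673/1⌋ = 0.
Subsquare: lon ⌊0.7992/0.0833333⌋ = 9 → j; lat ⌊0.3673/0.0416667⌋ = 8 → i.

OP80ji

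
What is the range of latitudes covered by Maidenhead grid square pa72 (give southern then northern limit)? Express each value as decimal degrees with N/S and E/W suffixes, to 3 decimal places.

88.000° S, 87.000° S

Field P=15, A=0: +15·20° lon, +0·10° lat → SW at lon 120°, lat -90°.
Square 7, 2: +7·2° lon, +2·1° lat → SW at lon 134°, lat -88°.
Cell spans 2° lon × 1° lat.
south 88.000° S, north 87.000° S.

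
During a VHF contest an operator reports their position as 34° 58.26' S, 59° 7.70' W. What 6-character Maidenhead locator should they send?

Add 180° to longitude and 90° to latitude: 120.8717, 55.0290.
Field: 120.8717/20 → 6 → G, 55.0290/10 → 5 → F; chars GF.
Square: 0.8717/2 → 0, 5.0290/1 → 5; chars 05.
Subsquare: 0.8717/0.0833333 → 10 → k, 0.0290/0.0416667 → 0 → a; chars ka.

GF05ka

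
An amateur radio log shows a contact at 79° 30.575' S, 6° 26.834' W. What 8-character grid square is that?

IB60sl67

Shift to the Maidenhead origin (180°W, 90°S): lon 173.55277, lat 10.49042.
Field: lon ⌊173.55277/20⌋ = 8 → I; lat ⌊10.49042/10⌋ = 1 → B.
Square: lon ⌊13.55277/2⌋ = 6; lat ⌊0.49042/1⌋ = 0.
Subsquare: lon ⌊1.55277/0.0833333⌋ = 18 → s; lat ⌊0.49042/0.0416667⌋ = 11 → l.
Extended square: lon ⌊0.05277/0.00833333⌋ = 6; lat ⌊0.03208/0.00416667⌋ = 7.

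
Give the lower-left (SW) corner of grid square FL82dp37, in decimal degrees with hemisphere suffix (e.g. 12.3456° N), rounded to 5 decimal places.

22.65417° N, 63.72500° W

Field F=5, L=11: +5·20° lon, +11·10° lat → SW at lon -80°, lat 20°.
Square 8, 2: +8·2° lon, +2·1° lat → SW at lon -64°, lat 22°.
Subsquare d=3, p=15: +3·0.0833333° lon, +15·0.0416667° lat → SW at lon -63.75°, lat 22.625°.
Extended square 3, 7: +3·0.00833333° lon, +7·0.00416667° lat → SW at lon -63.725°, lat 22.6542°.
latitude 22.65417° N, longitude 63.72500° W.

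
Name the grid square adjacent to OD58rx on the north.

OD59ra

Latitude subsquare x = 23; +1 → 24, wraps to 0 = a, carry into square.
Latitude square 8; +1 → 9.
The longitude characters are unchanged.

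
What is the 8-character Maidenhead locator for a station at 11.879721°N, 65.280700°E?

Shift to the Maidenhead origin (180°W, 90°S): lon 245.28070, lat 101.87972.
Field (20°×10°, letters A–R): lon ⌊245.28070/20⌋ = 12 → M; lat ⌊101.87972/10⌋ = 10 → K.
Square (2°×1°, digits 0–9): lon ⌊5.28070/2⌋ = 2; lat ⌊1.87972/1⌋ = 1.
Subsquare (5′×2.5′, letters a–x): lon ⌊1.28070/0.0833333⌋ = 15 → p; lat ⌊0.87972/0.0416667⌋ = 21 → v.
Extended square (30″×15″, digits 0–9): lon ⌊0.03070/0.00833333⌋ = 3; lat ⌊0.00472/0.00416667⌋ = 1.

MK21pv31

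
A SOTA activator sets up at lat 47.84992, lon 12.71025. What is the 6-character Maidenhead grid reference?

Add 180° to longitude and 90° to latitude: 192.7103, 137.8499.
Field (20°×10°, letters A–R): lon ⌊192.7103/20⌋ = 9 → J; lat ⌊137.8499/10⌋ = 13 → N.
Square (2°×1°, digits 0–9): lon ⌊12.7103/2⌋ = 6; lat ⌊7.8499/1⌋ = 7.
Subsquare (5′×2.5′, letters a–x): lon ⌊0.7103/0.0833333⌋ = 8 → i; lat ⌊0.8499/0.0416667⌋ = 20 → u.

JN67iu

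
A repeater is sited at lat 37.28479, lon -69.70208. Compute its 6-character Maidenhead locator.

FM57dg

Shift to the Maidenhead origin (180°W, 90°S): lon 110.2979, lat 127.2848.
Field: lon ⌊110.2979/20⌋ = 5 → F; lat ⌊127.2848/10⌋ = 12 → M.
Square: lon ⌊10.2979/2⌋ = 5; lat ⌊7.2848/1⌋ = 7.
Subsquare: lon ⌊0.2979/0.0833333⌋ = 3 → d; lat ⌊0.2848/0.0416667⌋ = 6 → g.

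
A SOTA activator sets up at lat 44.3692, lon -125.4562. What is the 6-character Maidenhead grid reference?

Offset from 180°W / 90°S: lon 54.5438°, lat 134.3692°.
Field: 54.5438/20 → 2 → C, 134.3692/10 → 13 → N; chars CN.
Square: 14.5438/2 → 7, 4.3692/1 → 4; chars 74.
Subsquare: 0.5438/0.0833333 → 6 → g, 0.3692/0.0416667 → 8 → i; chars gi.

CN74gi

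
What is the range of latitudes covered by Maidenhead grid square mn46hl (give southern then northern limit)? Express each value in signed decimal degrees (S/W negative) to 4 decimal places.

46.4583, 46.5000

Field M=12, N=13: +12·20° lon, +13·10° lat → SW at lon 60°, lat 40°.
Square 4, 6: +4·2° lon, +6·1° lat → SW at lon 68°, lat 46°.
Subsquare h=7, l=11: +7·0.0833333° lon, +11·0.0416667° lat → SW at lon 68.5833°, lat 46.4583°.
Cell spans 0.0833333° lon × 0.0416667° lat.
south 46.4583, north 46.5000.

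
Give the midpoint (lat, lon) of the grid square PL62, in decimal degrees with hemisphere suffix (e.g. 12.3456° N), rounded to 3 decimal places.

Field P=15, L=11: +15·20° lon, +11·10° lat → SW at lon 120°, lat 20°.
Square 6, 2: +6·2° lon, +2·1° lat → SW at lon 132°, lat 22°.
Cell spans 2° lon × 1° lat. Centre is SW corner plus half of each.
latitude 22.500° N, longitude 133.000° E.

22.500° N, 133.000° E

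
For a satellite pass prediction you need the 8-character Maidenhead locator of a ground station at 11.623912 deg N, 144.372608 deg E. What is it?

QK21eo49

Offset from 180°W / 90°S: lon 324.37261°, lat 101.62391°.
Field (20°×10°, letters A–R): 324.37261/20 → 16 → Q, 101.62391/10 → 10 → K; chars QK.
Square (2°×1°, digits 0–9): 4.37261/2 → 2, 1.62391/1 → 1; chars 21.
Subsquare (5′×2.5′, letters a–x): 0.37261/0.0833333 → 4 → e, 0.62391/0.0416667 → 14 → o; chars eo.
Extended square (30″×15″, digits 0–9): 0.03927/0.00833333 → 4, 0.04058/0.00416667 → 9; chars 49.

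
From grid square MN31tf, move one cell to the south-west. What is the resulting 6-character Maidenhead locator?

MN31se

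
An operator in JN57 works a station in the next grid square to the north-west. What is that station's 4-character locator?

Longitude square 5; −1 → 4.
Latitude square 7; +1 → 8.

JN48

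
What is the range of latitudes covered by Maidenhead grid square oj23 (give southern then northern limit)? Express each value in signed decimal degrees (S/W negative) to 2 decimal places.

3.00, 4.00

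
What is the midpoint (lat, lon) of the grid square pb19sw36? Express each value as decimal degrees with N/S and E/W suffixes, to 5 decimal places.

70.05625° S, 123.52917° E

Field P=15, B=1: +15·20° lon, +1·10° lat → SW at lon 120°, lat -80°.
Square 1, 9: +1·2° lon, +9·1° lat → SW at lon 122°, lat -71°.
Subsquare s=18, w=22: +18·0.0833333° lon, +22·0.0416667° lat → SW at lon 123.5°, lat -70.0833°.
Extended square 3, 6: +3·0.00833333° lon, +6·0.00416667° lat → SW at lon 123.525°, lat -70.0583°.
Cell spans 0.00833333° lon × 0.00416667° lat. Centre is SW corner plus half of each.
latitude 70.05625° S, longitude 123.52917° E.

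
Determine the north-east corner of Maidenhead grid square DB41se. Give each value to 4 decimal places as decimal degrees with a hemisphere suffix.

Field D=3, B=1: +3·20° lon, +1·10° lat → SW at lon -120°, lat -80°.
Square 4, 1: +4·2° lon, +1·1° lat → SW at lon -112°, lat -79°.
Subsquare s=18, e=4: +18·0.0833333° lon, +4·0.0416667° lat → SW at lon -110.5°, lat -78.8333°.
Cell spans 0.0833333° lon × 0.0416667° lat. NE corner is SW corner plus one full cell.
latitude 78.7917° S, longitude 110.4167° W.

78.7917° S, 110.4167° W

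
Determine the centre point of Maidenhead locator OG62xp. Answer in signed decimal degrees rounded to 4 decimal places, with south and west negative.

-27.3542, 113.9583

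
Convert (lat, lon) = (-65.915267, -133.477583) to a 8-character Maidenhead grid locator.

Offset from 180°W / 90°S: lon 46.52242°, lat 24.08473°.
Field: lon ⌊46.52242/20⌋ = 2 → C; lat ⌊24.08473/10⌋ = 2 → C.
Square: lon ⌊6.52242/2⌋ = 3; lat ⌊4.08473/1⌋ = 4.
Subsquare: lon ⌊0.52242/0.0833333⌋ = 6 → g; lat ⌊0.08473/0.0416667⌋ = 2 → c.
Extended square: lon ⌊0.02242/0.00833333⌋ = 2; lat ⌊0.00140/0.00416667⌋ = 0.

CC34gc20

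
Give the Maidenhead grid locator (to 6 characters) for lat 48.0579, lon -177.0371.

AN18lb

Add 180° to longitude and 90° to latitude: 2.9629, 138.0579.
Field: 2.9629/20 → 0 → A, 138.0579/10 → 13 → N; chars AN.
Square: 2.9629/2 → 1, 8.0579/1 → 8; chars 18.
Subsquare: 0.9629/0.0833333 → 11 → l, 0.0579/0.0416667 → 1 → b; chars lb.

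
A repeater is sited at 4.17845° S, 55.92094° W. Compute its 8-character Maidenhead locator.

GI25at97

Add 180° to longitude and 90° to latitude: 124.07906, 85.82155.
Field: lon ⌊124.07906/20⌋ = 6 → G; lat ⌊85.82155/10⌋ = 8 → I.
Square: lon ⌊4.07906/2⌋ = 2; lat ⌊5.82155/1⌋ = 5.
Subsquare: lon ⌊0.07906/0.0833333⌋ = 0 → a; lat ⌊0.82155/0.0416667⌋ = 19 → t.
Extended square: lon ⌊0.07906/0.00833333⌋ = 9; lat ⌊0.02988/0.00416667⌋ = 7.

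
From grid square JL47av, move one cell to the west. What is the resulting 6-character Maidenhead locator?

JL37xv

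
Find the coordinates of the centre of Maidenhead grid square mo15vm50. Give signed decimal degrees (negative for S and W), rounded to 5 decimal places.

55.50208, 63.79583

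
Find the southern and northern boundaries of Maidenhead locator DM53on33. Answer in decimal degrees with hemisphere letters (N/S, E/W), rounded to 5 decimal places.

Field D=3, M=12: +3·20° lon, +12·10° lat → SW at lon -120°, lat 30°.
Square 5, 3: +5·2° lon, +3·1° lat → SW at lon -110°, lat 33°.
Subsquare o=14, n=13: +14·0.0833333° lon, +13·0.0416667° lat → SW at lon -108.833°, lat 33.5417°.
Extended square 3, 3: +3·0.00833333° lon, +3·0.00416667° lat → SW at lon -108.808°, lat 33.5542°.
Cell spans 0.00833333° lon × 0.00416667° lat.
south 33.55417° N, north 33.55833° N.

33.55417° N, 33.55833° N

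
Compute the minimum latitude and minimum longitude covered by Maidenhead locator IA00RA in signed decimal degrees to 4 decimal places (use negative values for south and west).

-90.0000, -18.5833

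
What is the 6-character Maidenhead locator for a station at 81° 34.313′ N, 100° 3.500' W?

DR91xn

Offset from 180°W / 90°S: lon 79.9417°, lat 171.5719°.
Field: lon ⌊79.9417/20⌋ = 3 → D; lat ⌊171.5719/10⌋ = 17 → R.
Square: lon ⌊19.9417/2⌋ = 9; lat ⌊1.5719/1⌋ = 1.
Subsquare: lon ⌊1.9417/0.0833333⌋ = 23 → x; lat ⌊0.5719/0.0416667⌋ = 13 → n.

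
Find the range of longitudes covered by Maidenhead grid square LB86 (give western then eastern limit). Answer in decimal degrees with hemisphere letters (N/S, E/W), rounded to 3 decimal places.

Field L=11, B=1: +11·20° lon, +1·10° lat → SW at lon 40°, lat -80°.
Square 8, 6: +8·2° lon, +6·1° lat → SW at lon 56°, lat -74°.
Cell spans 2° lon × 1° lat.
west 56.000° E, east 58.000° E.

56.000° E, 58.000° E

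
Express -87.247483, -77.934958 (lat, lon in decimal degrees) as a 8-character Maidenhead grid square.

FA12as70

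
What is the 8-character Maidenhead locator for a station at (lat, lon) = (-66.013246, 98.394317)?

NC93ex76

Offset from 180°W / 90°S: lon 278.39432°, lat 23.98675°.
Field: lon ⌊278.39432/20⌋ = 13 → N; lat ⌊23.98675/10⌋ = 2 → C.
Square: lon ⌊18.39432/2⌋ = 9; lat ⌊3.98675/1⌋ = 3.
Subsquare: lon ⌊0.39432/0.0833333⌋ = 4 → e; lat ⌊0.98675/0.0416667⌋ = 23 → x.
Extended square: lon ⌊0.06098/0.00833333⌋ = 7; lat ⌊0.02842/0.00416667⌋ = 6.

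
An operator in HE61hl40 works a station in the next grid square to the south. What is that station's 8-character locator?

Latitude extended square 0; −1 → -1, wraps to 9, carry into subsquare.
Latitude subsquare l = 11; −1 → 10 = k.
The longitude characters are unchanged.

HE61hk49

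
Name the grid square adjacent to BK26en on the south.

Latitude subsquare n = 13; −1 → 12 = m.
The longitude characters are unchanged.

BK26em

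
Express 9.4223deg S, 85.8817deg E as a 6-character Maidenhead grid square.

NI20wn

Offset from 180°W / 90°S: lon 265.8817°, lat 80.5777°.
Field: lon ⌊265.8817/20⌋ = 13 → N; lat ⌊80.5777/10⌋ = 8 → I.
Square: lon ⌊5.8817/2⌋ = 2; lat ⌊0.5777/1⌋ = 0.
Subsquare: lon ⌊1.8817/0.0833333⌋ = 22 → w; lat ⌊0.5777/0.0416667⌋ = 13 → n.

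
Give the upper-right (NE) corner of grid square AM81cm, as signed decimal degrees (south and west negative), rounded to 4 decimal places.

31.5417, -163.7500

Field A=0, M=12: +0·20° lon, +12·10° lat → SW at lon -180°, lat 30°.
Square 8, 1: +8·2° lon, +1·1° lat → SW at lon -164°, lat 31°.
Subsquare c=2, m=12: +2·0.0833333° lon, +12·0.0416667° lat → SW at lon -163.833°, lat 31.5°.
Cell spans 0.0833333° lon × 0.0416667° lat. NE corner is SW corner plus one full cell.
latitude 31.5417, longitude -163.7500.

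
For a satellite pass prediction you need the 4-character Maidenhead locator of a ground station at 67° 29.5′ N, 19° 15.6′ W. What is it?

IP07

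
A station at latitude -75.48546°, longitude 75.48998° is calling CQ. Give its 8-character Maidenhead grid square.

MB74rm83

Add 180° to longitude and 90° to latitude: 255.48998, 14.51454.
Field: lon ⌊255.48998/20⌋ = 12 → M; lat ⌊14.51454/10⌋ = 1 → B.
Square: lon ⌊15.48998/2⌋ = 7; lat ⌊4.51454/1⌋ = 4.
Subsquare: lon ⌊1.48998/0.0833333⌋ = 17 → r; lat ⌊0.51454/0.0416667⌋ = 12 → m.
Extended square: lon ⌊0.07331/0.00833333⌋ = 8; lat ⌊0.01454/0.00416667⌋ = 3.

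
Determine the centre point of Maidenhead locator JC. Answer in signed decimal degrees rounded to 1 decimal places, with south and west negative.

Field J=9, C=2: +9·20° lon, +2·10° lat → SW at lon 0°, lat -70°.
Cell spans 20° lon × 10° lat. Centre is SW corner plus half of each.
latitude -65.0, longitude 10.0.

-65.0, 10.0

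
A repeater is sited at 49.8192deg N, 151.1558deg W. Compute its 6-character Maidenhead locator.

Offset from 180°W / 90°S: lon 28.8442°, lat 139.8192°.
Field (20°×10°, letters A–R): 28.8442/20 → 1 → B, 139.8192/10 → 13 → N; chars BN.
Square (2°×1°, digits 0–9): 8.8442/2 → 4, 9.8192/1 → 9; chars 49.
Subsquare (5′×2.5′, letters a–x): 0.8442/0.0833333 → 10 → k, 0.8192/0.0416667 → 19 → t; chars kt.

BN49kt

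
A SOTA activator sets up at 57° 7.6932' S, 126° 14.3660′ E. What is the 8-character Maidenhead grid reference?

PD32cu89

Add 180° to longitude and 90° to latitude: 306.23943, 32.87178.
Field: lon ⌊306.23943/20⌋ = 15 → P; lat ⌊32.87178/10⌋ = 3 → D.
Square: lon ⌊6.23943/2⌋ = 3; lat ⌊2.87178/1⌋ = 2.
Subsquare: lon ⌊0.23943/0.0833333⌋ = 2 → c; lat ⌊0.87178/0.0416667⌋ = 20 → u.
Extended square: lon ⌊0.07277/0.00833333⌋ = 8; lat ⌊0.03845/0.00416667⌋ = 9.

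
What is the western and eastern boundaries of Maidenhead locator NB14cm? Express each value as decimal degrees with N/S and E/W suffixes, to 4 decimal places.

82.1667° E, 82.2500° E

Field N=13, B=1: +13·20° lon, +1·10° lat → SW at lon 80°, lat -80°.
Square 1, 4: +1·2° lon, +4·1° lat → SW at lon 82°, lat -76°.
Subsquare c=2, m=12: +2·0.0833333° lon, +12·0.0416667° lat → SW at lon 82.1667°, lat -75.5°.
Cell spans 0.0833333° lon × 0.0416667° lat.
west 82.1667° E, east 82.2500° E.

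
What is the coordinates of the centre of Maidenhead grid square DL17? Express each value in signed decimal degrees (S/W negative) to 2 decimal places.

Field D=3, L=11: +3·20° lon, +11·10° lat → SW at lon -120°, lat 20°.
Square 1, 7: +1·2° lon, +7·1° lat → SW at lon -118°, lat 27°.
Cell spans 2° lon × 1° lat. Centre is SW corner plus half of each.
latitude 27.50, longitude -117.00.

27.50, -117.00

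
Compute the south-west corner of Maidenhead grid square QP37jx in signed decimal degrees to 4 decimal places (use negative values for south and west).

Field Q=16, P=15: +16·20° lon, +15·10° lat → SW at lon 140°, lat 60°.
Square 3, 7: +3·2° lon, +7·1° lat → SW at lon 146°, lat 67°.
Subsquare j=9, x=23: +9·0.0833333° lon, +23·0.0416667° lat → SW at lon 146.75°, lat 67.9583°.
latitude 67.9583, longitude 146.7500.

67.9583, 146.7500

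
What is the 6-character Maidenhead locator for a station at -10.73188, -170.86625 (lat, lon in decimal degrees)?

Add 180° to longitude and 90° to latitude: 9.1337, 79.2681.
Field: 9.1337/20 → 0 → A, 79.2681/10 → 7 → H; chars AH.
Square: 9.1337/2 → 4, 9.2681/1 → 9; chars 49.
Subsquare: 1.1337/0.0833333 → 13 → n, 0.2681/0.0416667 → 6 → g; chars ng.

AH49ng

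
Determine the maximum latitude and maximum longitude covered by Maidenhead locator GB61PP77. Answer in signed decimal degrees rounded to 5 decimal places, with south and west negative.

-78.34167, -46.68333

Field G=6, B=1: +6·20° lon, +1·10° lat → SW at lon -60°, lat -80°.
Square 6, 1: +6·2° lon, +1·1° lat → SW at lon -48°, lat -79°.
Subsquare p=15, p=15: +15·0.0833333° lon, +15·0.0416667° lat → SW at lon -46.75°, lat -78.375°.
Extended square 7, 7: +7·0.00833333° lon, +7·0.00416667° lat → SW at lon -46.6917°, lat -78.3458°.
Cell spans 0.00833333° lon × 0.00416667° lat. NE corner is SW corner plus one full cell.
latitude -78.34167, longitude -46.68333.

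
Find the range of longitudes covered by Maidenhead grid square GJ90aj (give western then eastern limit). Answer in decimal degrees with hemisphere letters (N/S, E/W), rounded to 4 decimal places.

42.0000° W, 41.9167° W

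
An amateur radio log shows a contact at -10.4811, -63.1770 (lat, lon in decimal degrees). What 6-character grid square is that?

Offset from 180°W / 90°S: lon 116.8230°, lat 79.5189°.
Field (20°×10°, letters A–R): 116.8230/20 → 5 → F, 79.5189/10 → 7 → H; chars FH.
Square (2°×1°, digits 0–9): 16.8230/2 → 8, 9.5189/1 → 9; chars 89.
Subsquare (5′×2.5′, letters a–x): 0.8230/0.0833333 → 9 → j, 0.5189/0.0416667 → 12 → m; chars jm.

FH89jm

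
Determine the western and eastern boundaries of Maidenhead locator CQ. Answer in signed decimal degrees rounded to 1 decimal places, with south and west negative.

Field C=2, Q=16: +2·20° lon, +16·10° lat → SW at lon -140°, lat 70°.
Cell spans 20° lon × 10° lat.
west -140.0, east -120.0.

-140.0, -120.0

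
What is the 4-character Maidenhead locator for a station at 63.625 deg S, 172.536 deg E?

Shift to the Maidenhead origin (180°W, 90°S): lon 352.54, lat 26.38.
Field (20°×10°, letters A–R): lon ⌊352.54/20⌋ = 17 → R; lat ⌊26.38/10⌋ = 2 → C.
Square (2°×1°, digits 0–9): lon ⌊12.54/2⌋ = 6; lat ⌊6.38/1⌋ = 6.

RC66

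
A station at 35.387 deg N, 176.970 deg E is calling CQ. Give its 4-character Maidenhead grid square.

Shift to the Maidenhead origin (180°W, 90°S): lon 356.97, lat 125.39.
Field (20°×10°, letters A–R): lon ⌊356.97/20⌋ = 17 → R; lat ⌊125.39/10⌋ = 12 → M.
Square (2°×1°, digits 0–9): lon ⌊16.97/2⌋ = 8; lat ⌊5.39/1⌋ = 5.

RM85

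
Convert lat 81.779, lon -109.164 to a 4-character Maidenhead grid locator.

DR51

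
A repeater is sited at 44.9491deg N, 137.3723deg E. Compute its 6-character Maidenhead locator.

PN84qw

Offset from 180°W / 90°S: lon 317.3723°, lat 134.9491°.
Field (20°×10°, letters A–R): 317.3723/20 → 15 → P, 134.9491/10 → 13 → N; chars PN.
Square (2°×1°, digits 0–9): 17.3723/2 → 8, 4.9491/1 → 4; chars 84.
Subsquare (5′×2.5′, letters a–x): 1.3723/0.0833333 → 16 → q, 0.9491/0.0416667 → 22 → w; chars qw.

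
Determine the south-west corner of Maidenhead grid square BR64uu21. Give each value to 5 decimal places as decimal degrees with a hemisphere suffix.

Field B=1, R=17: +1·20° lon, +17·10° lat → SW at lon -160°, lat 80°.
Square 6, 4: +6·2° lon, +4·1° lat → SW at lon -148°, lat 84°.
Subsquare u=20, u=20: +20·0.0833333° lon, +20·0.0416667° lat → SW at lon -146.333°, lat 84.8333°.
Extended square 2, 1: +2·0.00833333° lon, +1·0.00416667° lat → SW at lon -146.317°, lat 84.8375°.
latitude 84.83750° N, longitude 146.31667° W.

84.83750° N, 146.31667° W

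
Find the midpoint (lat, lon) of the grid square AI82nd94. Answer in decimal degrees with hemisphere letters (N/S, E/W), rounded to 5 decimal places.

Field A=0, I=8: +0·20° lon, +8·10° lat → SW at lon -180°, lat -10°.
Square 8, 2: +8·2° lon, +2·1° lat → SW at lon -164°, lat -8°.
Subsquare n=13, d=3: +13·0.0833333° lon, +3·0.0416667° lat → SW at lon -162.917°, lat -7.875°.
Extended square 9, 4: +9·0.00833333° lon, +4·0.00416667° lat → SW at lon -162.842°, lat -7.85833°.
Cell spans 0.00833333° lon × 0.00416667° lat. Centre is SW corner plus half of each.
latitude 7.85625° S, longitude 162.83750° W.

7.85625° S, 162.83750° W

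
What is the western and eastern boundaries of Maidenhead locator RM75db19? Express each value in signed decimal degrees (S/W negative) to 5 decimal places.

174.25833, 174.26667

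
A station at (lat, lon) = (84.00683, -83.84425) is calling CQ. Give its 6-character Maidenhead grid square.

Shift to the Maidenhead origin (180°W, 90°S): lon 96.1557, lat 174.0068.
Field: 96.1557/20 → 4 → E, 174.0068/10 → 17 → R; chars ER.
Square: 16.1557/2 → 8, 4.0068/1 → 4; chars 84.
Subsquare: 0.1557/0.0833333 → 1 → b, 0.0068/0.0416667 → 0 → a; chars ba.

ER84ba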